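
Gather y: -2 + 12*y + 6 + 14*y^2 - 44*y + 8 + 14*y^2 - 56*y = 28*y^2 - 88*y + 12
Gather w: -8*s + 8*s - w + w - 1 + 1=0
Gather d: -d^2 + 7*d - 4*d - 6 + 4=-d^2 + 3*d - 2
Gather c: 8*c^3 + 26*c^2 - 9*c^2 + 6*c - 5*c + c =8*c^3 + 17*c^2 + 2*c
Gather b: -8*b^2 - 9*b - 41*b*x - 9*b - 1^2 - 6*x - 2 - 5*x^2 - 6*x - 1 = -8*b^2 + b*(-41*x - 18) - 5*x^2 - 12*x - 4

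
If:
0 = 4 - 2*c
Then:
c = 2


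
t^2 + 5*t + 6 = (t + 2)*(t + 3)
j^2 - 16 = (j - 4)*(j + 4)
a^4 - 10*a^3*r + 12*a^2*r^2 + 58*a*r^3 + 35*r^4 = (a - 7*r)*(a - 5*r)*(a + r)^2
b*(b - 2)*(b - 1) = b^3 - 3*b^2 + 2*b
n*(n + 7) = n^2 + 7*n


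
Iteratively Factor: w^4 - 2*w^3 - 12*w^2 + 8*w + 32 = (w - 4)*(w^3 + 2*w^2 - 4*w - 8) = (w - 4)*(w - 2)*(w^2 + 4*w + 4) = (w - 4)*(w - 2)*(w + 2)*(w + 2)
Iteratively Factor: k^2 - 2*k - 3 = (k - 3)*(k + 1)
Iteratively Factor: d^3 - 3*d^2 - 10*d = (d + 2)*(d^2 - 5*d) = (d - 5)*(d + 2)*(d)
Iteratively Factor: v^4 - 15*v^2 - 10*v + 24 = (v + 3)*(v^3 - 3*v^2 - 6*v + 8) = (v - 4)*(v + 3)*(v^2 + v - 2) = (v - 4)*(v - 1)*(v + 3)*(v + 2)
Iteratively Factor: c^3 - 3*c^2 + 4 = (c - 2)*(c^2 - c - 2) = (c - 2)^2*(c + 1)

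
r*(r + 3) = r^2 + 3*r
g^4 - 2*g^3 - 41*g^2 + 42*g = g*(g - 7)*(g - 1)*(g + 6)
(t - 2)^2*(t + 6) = t^3 + 2*t^2 - 20*t + 24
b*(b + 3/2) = b^2 + 3*b/2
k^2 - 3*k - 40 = (k - 8)*(k + 5)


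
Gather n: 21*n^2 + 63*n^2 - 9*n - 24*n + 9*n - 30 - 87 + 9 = 84*n^2 - 24*n - 108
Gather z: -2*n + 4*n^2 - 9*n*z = 4*n^2 - 9*n*z - 2*n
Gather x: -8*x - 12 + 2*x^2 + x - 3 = 2*x^2 - 7*x - 15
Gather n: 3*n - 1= 3*n - 1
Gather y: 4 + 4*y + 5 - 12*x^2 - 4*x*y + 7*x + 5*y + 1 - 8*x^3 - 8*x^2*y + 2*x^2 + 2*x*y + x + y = -8*x^3 - 10*x^2 + 8*x + y*(-8*x^2 - 2*x + 10) + 10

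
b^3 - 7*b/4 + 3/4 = (b - 1)*(b - 1/2)*(b + 3/2)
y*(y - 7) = y^2 - 7*y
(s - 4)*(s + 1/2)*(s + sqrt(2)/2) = s^3 - 7*s^2/2 + sqrt(2)*s^2/2 - 7*sqrt(2)*s/4 - 2*s - sqrt(2)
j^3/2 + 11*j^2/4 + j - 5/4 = (j/2 + 1/2)*(j - 1/2)*(j + 5)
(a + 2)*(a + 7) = a^2 + 9*a + 14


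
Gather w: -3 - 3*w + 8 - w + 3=8 - 4*w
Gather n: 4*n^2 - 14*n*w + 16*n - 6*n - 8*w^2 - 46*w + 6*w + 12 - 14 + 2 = 4*n^2 + n*(10 - 14*w) - 8*w^2 - 40*w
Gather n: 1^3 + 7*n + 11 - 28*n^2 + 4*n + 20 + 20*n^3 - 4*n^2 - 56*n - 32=20*n^3 - 32*n^2 - 45*n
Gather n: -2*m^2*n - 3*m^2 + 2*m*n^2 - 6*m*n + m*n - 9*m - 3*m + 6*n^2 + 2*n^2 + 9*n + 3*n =-3*m^2 - 12*m + n^2*(2*m + 8) + n*(-2*m^2 - 5*m + 12)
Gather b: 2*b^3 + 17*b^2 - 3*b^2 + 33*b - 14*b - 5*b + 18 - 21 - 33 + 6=2*b^3 + 14*b^2 + 14*b - 30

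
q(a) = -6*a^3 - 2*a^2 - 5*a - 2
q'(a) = -18*a^2 - 4*a - 5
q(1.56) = -37.45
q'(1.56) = -55.04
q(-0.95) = 6.09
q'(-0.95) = -17.44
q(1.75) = -49.03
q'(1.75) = -67.12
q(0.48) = -5.52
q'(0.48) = -11.07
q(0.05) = -2.26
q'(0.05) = -5.24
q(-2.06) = 52.26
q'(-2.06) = -73.14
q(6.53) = -1790.60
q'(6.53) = -798.66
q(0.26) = -3.54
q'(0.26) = -7.26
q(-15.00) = 19873.00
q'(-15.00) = -3995.00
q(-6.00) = 1252.00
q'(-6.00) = -629.00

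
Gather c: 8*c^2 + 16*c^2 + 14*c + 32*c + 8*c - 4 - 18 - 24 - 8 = 24*c^2 + 54*c - 54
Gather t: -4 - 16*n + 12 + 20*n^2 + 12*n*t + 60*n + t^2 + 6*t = 20*n^2 + 44*n + t^2 + t*(12*n + 6) + 8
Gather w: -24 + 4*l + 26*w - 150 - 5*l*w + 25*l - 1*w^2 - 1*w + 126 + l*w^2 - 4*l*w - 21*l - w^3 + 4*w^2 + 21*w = 8*l - w^3 + w^2*(l + 3) + w*(46 - 9*l) - 48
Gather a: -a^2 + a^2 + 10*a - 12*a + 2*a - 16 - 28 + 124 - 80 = 0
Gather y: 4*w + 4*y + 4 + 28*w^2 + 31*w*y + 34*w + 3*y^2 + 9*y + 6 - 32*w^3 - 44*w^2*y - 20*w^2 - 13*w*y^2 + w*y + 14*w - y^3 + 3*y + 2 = -32*w^3 + 8*w^2 + 52*w - y^3 + y^2*(3 - 13*w) + y*(-44*w^2 + 32*w + 16) + 12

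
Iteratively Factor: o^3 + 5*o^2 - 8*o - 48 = (o - 3)*(o^2 + 8*o + 16) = (o - 3)*(o + 4)*(o + 4)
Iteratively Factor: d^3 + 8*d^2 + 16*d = (d)*(d^2 + 8*d + 16) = d*(d + 4)*(d + 4)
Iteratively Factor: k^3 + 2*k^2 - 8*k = (k - 2)*(k^2 + 4*k) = k*(k - 2)*(k + 4)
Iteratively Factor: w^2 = (w)*(w)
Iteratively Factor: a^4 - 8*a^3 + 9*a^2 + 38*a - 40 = (a - 1)*(a^3 - 7*a^2 + 2*a + 40) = (a - 5)*(a - 1)*(a^2 - 2*a - 8) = (a - 5)*(a - 1)*(a + 2)*(a - 4)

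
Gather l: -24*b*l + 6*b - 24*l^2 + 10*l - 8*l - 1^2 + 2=6*b - 24*l^2 + l*(2 - 24*b) + 1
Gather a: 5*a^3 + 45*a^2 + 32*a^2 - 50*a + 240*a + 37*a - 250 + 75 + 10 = 5*a^3 + 77*a^2 + 227*a - 165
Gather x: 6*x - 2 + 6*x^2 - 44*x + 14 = 6*x^2 - 38*x + 12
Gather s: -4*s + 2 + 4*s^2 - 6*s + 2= 4*s^2 - 10*s + 4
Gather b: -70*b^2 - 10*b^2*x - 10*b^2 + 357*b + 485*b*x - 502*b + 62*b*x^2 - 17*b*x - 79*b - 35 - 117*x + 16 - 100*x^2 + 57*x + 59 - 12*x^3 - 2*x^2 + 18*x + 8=b^2*(-10*x - 80) + b*(62*x^2 + 468*x - 224) - 12*x^3 - 102*x^2 - 42*x + 48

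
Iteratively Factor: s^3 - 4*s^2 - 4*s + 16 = (s - 2)*(s^2 - 2*s - 8) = (s - 2)*(s + 2)*(s - 4)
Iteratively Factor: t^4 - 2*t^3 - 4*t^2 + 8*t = (t - 2)*(t^3 - 4*t) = t*(t - 2)*(t^2 - 4) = t*(t - 2)^2*(t + 2)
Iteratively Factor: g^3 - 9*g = (g + 3)*(g^2 - 3*g) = g*(g + 3)*(g - 3)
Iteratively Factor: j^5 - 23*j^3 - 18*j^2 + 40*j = (j - 5)*(j^4 + 5*j^3 + 2*j^2 - 8*j) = (j - 5)*(j + 4)*(j^3 + j^2 - 2*j) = (j - 5)*(j - 1)*(j + 4)*(j^2 + 2*j) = (j - 5)*(j - 1)*(j + 2)*(j + 4)*(j)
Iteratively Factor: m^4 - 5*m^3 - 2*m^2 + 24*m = (m - 3)*(m^3 - 2*m^2 - 8*m) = (m - 3)*(m + 2)*(m^2 - 4*m) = m*(m - 3)*(m + 2)*(m - 4)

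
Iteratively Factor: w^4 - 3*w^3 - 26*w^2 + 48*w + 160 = (w + 4)*(w^3 - 7*w^2 + 2*w + 40) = (w + 2)*(w + 4)*(w^2 - 9*w + 20) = (w - 5)*(w + 2)*(w + 4)*(w - 4)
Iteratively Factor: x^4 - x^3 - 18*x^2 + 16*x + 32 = (x + 4)*(x^3 - 5*x^2 + 2*x + 8) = (x - 2)*(x + 4)*(x^2 - 3*x - 4) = (x - 2)*(x + 1)*(x + 4)*(x - 4)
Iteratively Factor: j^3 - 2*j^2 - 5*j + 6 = (j - 1)*(j^2 - j - 6) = (j - 1)*(j + 2)*(j - 3)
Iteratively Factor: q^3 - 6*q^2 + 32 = (q + 2)*(q^2 - 8*q + 16) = (q - 4)*(q + 2)*(q - 4)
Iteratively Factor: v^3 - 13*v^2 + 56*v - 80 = (v - 4)*(v^2 - 9*v + 20) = (v - 4)^2*(v - 5)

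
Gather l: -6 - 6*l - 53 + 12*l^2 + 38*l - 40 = 12*l^2 + 32*l - 99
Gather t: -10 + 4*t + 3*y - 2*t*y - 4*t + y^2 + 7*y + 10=-2*t*y + y^2 + 10*y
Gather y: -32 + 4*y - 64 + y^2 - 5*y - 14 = y^2 - y - 110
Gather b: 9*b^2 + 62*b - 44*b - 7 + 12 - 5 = 9*b^2 + 18*b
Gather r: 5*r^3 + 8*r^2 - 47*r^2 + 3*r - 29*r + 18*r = 5*r^3 - 39*r^2 - 8*r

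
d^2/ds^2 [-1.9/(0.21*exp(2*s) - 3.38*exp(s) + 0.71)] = (-1.9*(0.42*exp(s) - 3.38)*(0.84*exp(s) - 6.76)*exp(s) + (1.596*exp(s) - 6.422)*(0.21*exp(2*s) - 3.38*exp(s) + 0.71))*exp(s)/(0.21*exp(2*s) - 3.38*exp(s) + 0.71)^3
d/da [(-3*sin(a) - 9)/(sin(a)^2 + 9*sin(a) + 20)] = 3*(sin(a)^2 + 6*sin(a) + 7)*cos(a)/(sin(a)^2 + 9*sin(a) + 20)^2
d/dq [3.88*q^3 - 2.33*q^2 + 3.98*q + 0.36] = 11.64*q^2 - 4.66*q + 3.98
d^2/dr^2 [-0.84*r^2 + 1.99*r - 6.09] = -1.68000000000000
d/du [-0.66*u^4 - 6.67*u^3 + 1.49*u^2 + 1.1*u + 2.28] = -2.64*u^3 - 20.01*u^2 + 2.98*u + 1.1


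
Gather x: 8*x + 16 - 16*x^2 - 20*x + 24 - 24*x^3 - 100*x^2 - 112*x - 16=-24*x^3 - 116*x^2 - 124*x + 24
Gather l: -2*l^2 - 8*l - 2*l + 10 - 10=-2*l^2 - 10*l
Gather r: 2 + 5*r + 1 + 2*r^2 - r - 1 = 2*r^2 + 4*r + 2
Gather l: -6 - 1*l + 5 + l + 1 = 0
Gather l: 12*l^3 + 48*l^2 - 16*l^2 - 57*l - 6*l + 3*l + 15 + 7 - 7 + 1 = 12*l^3 + 32*l^2 - 60*l + 16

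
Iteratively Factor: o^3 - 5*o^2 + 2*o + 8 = (o + 1)*(o^2 - 6*o + 8) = (o - 4)*(o + 1)*(o - 2)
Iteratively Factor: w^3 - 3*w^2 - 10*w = (w)*(w^2 - 3*w - 10) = w*(w + 2)*(w - 5)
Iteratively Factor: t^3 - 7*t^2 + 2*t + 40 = (t - 5)*(t^2 - 2*t - 8) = (t - 5)*(t - 4)*(t + 2)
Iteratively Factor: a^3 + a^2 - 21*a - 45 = (a + 3)*(a^2 - 2*a - 15) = (a + 3)^2*(a - 5)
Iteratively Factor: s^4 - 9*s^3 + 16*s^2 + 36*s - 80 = (s + 2)*(s^3 - 11*s^2 + 38*s - 40) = (s - 4)*(s + 2)*(s^2 - 7*s + 10) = (s - 5)*(s - 4)*(s + 2)*(s - 2)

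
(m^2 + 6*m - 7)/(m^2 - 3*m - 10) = (-m^2 - 6*m + 7)/(-m^2 + 3*m + 10)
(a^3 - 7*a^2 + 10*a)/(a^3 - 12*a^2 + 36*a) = (a^2 - 7*a + 10)/(a^2 - 12*a + 36)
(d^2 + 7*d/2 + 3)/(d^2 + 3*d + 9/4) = 2*(d + 2)/(2*d + 3)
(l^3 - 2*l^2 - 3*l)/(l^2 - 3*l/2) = 2*(l^2 - 2*l - 3)/(2*l - 3)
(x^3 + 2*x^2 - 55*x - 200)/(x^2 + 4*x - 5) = (x^2 - 3*x - 40)/(x - 1)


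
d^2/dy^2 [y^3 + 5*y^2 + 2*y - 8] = 6*y + 10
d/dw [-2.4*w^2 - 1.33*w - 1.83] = -4.8*w - 1.33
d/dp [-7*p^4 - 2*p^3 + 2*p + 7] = -28*p^3 - 6*p^2 + 2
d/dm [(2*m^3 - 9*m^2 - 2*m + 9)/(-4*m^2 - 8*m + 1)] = 2*(-4*m^4 - 16*m^3 + 35*m^2 + 27*m + 35)/(16*m^4 + 64*m^3 + 56*m^2 - 16*m + 1)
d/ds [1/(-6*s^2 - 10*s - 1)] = 2*(6*s + 5)/(6*s^2 + 10*s + 1)^2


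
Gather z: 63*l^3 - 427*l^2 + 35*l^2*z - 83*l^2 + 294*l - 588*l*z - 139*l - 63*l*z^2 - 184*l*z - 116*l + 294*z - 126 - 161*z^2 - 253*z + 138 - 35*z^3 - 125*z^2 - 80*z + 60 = 63*l^3 - 510*l^2 + 39*l - 35*z^3 + z^2*(-63*l - 286) + z*(35*l^2 - 772*l - 39) + 72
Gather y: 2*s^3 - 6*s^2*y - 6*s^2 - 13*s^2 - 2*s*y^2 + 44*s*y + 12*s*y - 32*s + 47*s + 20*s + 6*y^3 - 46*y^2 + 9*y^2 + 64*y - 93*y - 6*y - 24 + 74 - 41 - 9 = 2*s^3 - 19*s^2 + 35*s + 6*y^3 + y^2*(-2*s - 37) + y*(-6*s^2 + 56*s - 35)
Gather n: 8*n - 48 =8*n - 48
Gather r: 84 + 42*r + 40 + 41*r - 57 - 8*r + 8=75*r + 75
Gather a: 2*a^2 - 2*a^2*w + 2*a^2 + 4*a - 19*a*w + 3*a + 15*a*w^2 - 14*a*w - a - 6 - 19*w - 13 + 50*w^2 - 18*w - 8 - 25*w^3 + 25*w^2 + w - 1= a^2*(4 - 2*w) + a*(15*w^2 - 33*w + 6) - 25*w^3 + 75*w^2 - 36*w - 28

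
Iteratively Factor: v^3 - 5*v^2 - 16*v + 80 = (v - 5)*(v^2 - 16) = (v - 5)*(v + 4)*(v - 4)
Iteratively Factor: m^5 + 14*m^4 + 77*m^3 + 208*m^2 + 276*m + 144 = (m + 3)*(m^4 + 11*m^3 + 44*m^2 + 76*m + 48) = (m + 2)*(m + 3)*(m^3 + 9*m^2 + 26*m + 24) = (m + 2)*(m + 3)^2*(m^2 + 6*m + 8) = (m + 2)*(m + 3)^2*(m + 4)*(m + 2)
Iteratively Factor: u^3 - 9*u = (u)*(u^2 - 9) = u*(u + 3)*(u - 3)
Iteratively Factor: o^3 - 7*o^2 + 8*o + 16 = (o - 4)*(o^2 - 3*o - 4) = (o - 4)^2*(o + 1)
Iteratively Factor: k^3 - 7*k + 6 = (k - 2)*(k^2 + 2*k - 3) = (k - 2)*(k + 3)*(k - 1)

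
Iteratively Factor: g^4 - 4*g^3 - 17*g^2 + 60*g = (g - 5)*(g^3 + g^2 - 12*g) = g*(g - 5)*(g^2 + g - 12) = g*(g - 5)*(g + 4)*(g - 3)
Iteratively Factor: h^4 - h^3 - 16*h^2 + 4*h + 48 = (h - 4)*(h^3 + 3*h^2 - 4*h - 12) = (h - 4)*(h + 2)*(h^2 + h - 6) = (h - 4)*(h - 2)*(h + 2)*(h + 3)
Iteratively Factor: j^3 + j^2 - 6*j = (j - 2)*(j^2 + 3*j) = j*(j - 2)*(j + 3)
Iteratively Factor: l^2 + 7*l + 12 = (l + 4)*(l + 3)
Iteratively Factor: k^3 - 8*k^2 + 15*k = (k)*(k^2 - 8*k + 15) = k*(k - 5)*(k - 3)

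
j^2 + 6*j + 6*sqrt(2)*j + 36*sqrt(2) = (j + 6)*(j + 6*sqrt(2))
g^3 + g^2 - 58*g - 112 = (g - 8)*(g + 2)*(g + 7)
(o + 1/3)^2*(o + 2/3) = o^3 + 4*o^2/3 + 5*o/9 + 2/27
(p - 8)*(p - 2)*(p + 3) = p^3 - 7*p^2 - 14*p + 48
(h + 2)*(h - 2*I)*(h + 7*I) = h^3 + 2*h^2 + 5*I*h^2 + 14*h + 10*I*h + 28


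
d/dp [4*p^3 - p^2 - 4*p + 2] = 12*p^2 - 2*p - 4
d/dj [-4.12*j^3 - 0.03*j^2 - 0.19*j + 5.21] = -12.36*j^2 - 0.06*j - 0.19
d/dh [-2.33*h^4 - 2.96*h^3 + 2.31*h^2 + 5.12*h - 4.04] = -9.32*h^3 - 8.88*h^2 + 4.62*h + 5.12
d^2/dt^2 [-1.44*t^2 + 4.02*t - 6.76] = -2.88000000000000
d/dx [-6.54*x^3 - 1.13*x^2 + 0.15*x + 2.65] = -19.62*x^2 - 2.26*x + 0.15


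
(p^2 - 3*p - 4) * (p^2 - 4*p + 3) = p^4 - 7*p^3 + 11*p^2 + 7*p - 12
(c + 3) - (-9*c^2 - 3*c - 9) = 9*c^2 + 4*c + 12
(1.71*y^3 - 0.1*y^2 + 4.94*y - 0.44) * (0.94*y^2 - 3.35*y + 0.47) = 1.6074*y^5 - 5.8225*y^4 + 5.7823*y^3 - 17.0096*y^2 + 3.7958*y - 0.2068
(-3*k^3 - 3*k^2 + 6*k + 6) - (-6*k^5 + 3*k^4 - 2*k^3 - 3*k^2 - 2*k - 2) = 6*k^5 - 3*k^4 - k^3 + 8*k + 8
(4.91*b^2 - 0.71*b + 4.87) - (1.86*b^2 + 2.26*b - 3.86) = 3.05*b^2 - 2.97*b + 8.73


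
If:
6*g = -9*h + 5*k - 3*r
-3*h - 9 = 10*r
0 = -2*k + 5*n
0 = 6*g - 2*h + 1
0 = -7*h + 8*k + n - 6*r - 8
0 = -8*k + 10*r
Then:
No Solution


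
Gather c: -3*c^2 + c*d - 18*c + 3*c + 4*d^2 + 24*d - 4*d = -3*c^2 + c*(d - 15) + 4*d^2 + 20*d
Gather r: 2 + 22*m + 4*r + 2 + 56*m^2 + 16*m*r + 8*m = 56*m^2 + 30*m + r*(16*m + 4) + 4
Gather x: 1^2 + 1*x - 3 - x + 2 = 0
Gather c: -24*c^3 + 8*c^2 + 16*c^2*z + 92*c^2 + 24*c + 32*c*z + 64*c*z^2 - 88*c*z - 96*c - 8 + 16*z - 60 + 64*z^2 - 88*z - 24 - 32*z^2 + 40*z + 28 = -24*c^3 + c^2*(16*z + 100) + c*(64*z^2 - 56*z - 72) + 32*z^2 - 32*z - 64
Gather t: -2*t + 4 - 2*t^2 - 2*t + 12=-2*t^2 - 4*t + 16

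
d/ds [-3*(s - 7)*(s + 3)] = 12 - 6*s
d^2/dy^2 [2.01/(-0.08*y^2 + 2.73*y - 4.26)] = (0.025728*y^2 - 0.877968*y - 2.01*(0.16*y - 2.73)*(0.32*y - 5.46) + 1.370016)/(0.08*y^2 - 2.73*y + 4.26)^3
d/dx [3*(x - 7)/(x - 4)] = 9/(x - 4)^2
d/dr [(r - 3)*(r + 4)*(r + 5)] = 3*r^2 + 12*r - 7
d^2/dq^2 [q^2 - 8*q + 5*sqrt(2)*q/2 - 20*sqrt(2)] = 2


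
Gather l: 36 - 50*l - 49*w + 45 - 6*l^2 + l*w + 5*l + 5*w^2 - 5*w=-6*l^2 + l*(w - 45) + 5*w^2 - 54*w + 81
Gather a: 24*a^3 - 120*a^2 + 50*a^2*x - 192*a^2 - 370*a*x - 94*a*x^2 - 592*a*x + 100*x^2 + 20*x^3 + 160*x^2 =24*a^3 + a^2*(50*x - 312) + a*(-94*x^2 - 962*x) + 20*x^3 + 260*x^2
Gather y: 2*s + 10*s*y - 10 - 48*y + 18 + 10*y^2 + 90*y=2*s + 10*y^2 + y*(10*s + 42) + 8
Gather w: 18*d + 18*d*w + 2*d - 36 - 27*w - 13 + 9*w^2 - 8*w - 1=20*d + 9*w^2 + w*(18*d - 35) - 50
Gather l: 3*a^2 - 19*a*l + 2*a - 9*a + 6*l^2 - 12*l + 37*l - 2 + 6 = 3*a^2 - 7*a + 6*l^2 + l*(25 - 19*a) + 4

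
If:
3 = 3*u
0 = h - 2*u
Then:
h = 2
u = 1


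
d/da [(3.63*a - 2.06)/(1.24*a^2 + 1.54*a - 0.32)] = (-4.5012*a^2 + 5.1088*a + 2.0108)/(1.5376*a^4 + 3.8192*a^3 + 1.578*a^2 - 0.9856*a + 0.1024)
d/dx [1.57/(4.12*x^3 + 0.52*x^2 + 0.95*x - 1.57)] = (-19.4052*x^2 - 1.6328*x - 1.4915)/(4.12*x^3 + 0.52*x^2 + 0.95*x - 1.57)^2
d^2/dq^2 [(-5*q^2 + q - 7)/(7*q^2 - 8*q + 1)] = 66*(-7*q^3 - 28*q^2 + 35*q - 12)/(343*q^6 - 1176*q^5 + 1491*q^4 - 848*q^3 + 213*q^2 - 24*q + 1)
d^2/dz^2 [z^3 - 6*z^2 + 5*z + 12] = 6*z - 12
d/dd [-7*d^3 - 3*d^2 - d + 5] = -21*d^2 - 6*d - 1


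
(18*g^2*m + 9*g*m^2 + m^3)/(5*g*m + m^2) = (18*g^2 + 9*g*m + m^2)/(5*g + m)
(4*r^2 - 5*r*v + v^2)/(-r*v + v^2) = (-4*r + v)/v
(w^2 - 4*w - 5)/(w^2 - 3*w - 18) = (-w^2 + 4*w + 5)/(-w^2 + 3*w + 18)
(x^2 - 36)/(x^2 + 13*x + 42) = (x - 6)/(x + 7)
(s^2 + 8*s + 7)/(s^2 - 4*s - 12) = (s^2 + 8*s + 7)/(s^2 - 4*s - 12)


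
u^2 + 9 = (u - 3*I)*(u + 3*I)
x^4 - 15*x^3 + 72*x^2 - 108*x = x*(x - 6)^2*(x - 3)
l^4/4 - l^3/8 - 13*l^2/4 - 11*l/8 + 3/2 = (l/4 + 1/4)*(l - 4)*(l - 1/2)*(l + 3)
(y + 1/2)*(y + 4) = y^2 + 9*y/2 + 2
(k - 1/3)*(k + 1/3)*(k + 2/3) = k^3 + 2*k^2/3 - k/9 - 2/27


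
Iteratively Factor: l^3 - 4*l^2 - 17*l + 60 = (l - 3)*(l^2 - l - 20) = (l - 5)*(l - 3)*(l + 4)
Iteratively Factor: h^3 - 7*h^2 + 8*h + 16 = (h + 1)*(h^2 - 8*h + 16) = (h - 4)*(h + 1)*(h - 4)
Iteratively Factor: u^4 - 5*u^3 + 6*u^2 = (u - 2)*(u^3 - 3*u^2) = (u - 3)*(u - 2)*(u^2) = u*(u - 3)*(u - 2)*(u)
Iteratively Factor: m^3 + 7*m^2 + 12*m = (m + 3)*(m^2 + 4*m) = m*(m + 3)*(m + 4)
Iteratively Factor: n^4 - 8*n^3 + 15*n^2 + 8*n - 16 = (n - 4)*(n^3 - 4*n^2 - n + 4) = (n - 4)*(n + 1)*(n^2 - 5*n + 4) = (n - 4)^2*(n + 1)*(n - 1)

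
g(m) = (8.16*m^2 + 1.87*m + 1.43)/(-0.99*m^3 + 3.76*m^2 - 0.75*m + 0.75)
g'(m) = (16.32*m + 1.87)/(-0.99*m^3 + 3.76*m^2 - 0.75*m + 0.75) + (2.97*m^2 - 7.52*m + 0.75)*(8.16*m^2 + 1.87*m + 1.43)/(-0.99*m^3 + 3.76*m^2 - 0.75*m + 0.75)^2 = (8.0784*m^4 + 3.7026*m^3 - 8.9041*m^2 + 1.4864*m + 2.475)/(0.9801*m^6 - 7.4448*m^5 + 15.6226*m^4 - 7.125*m^3 + 6.2025*m^2 - 1.125*m + 0.5625)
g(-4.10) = 0.97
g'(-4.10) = 0.10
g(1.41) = 4.62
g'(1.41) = 1.51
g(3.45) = 46.40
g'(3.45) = 233.97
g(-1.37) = 1.25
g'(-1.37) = 0.02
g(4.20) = -16.26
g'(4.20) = 29.74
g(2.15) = 6.46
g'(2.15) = 3.90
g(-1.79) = 1.22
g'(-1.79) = 0.08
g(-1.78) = 1.22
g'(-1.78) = 0.08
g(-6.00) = 0.80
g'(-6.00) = 0.07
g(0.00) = 1.91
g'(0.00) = 4.40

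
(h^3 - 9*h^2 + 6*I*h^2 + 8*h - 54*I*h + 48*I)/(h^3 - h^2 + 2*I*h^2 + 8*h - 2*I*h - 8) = (h^2 + h*(-8 + 6*I) - 48*I)/(h^2 + 2*I*h + 8)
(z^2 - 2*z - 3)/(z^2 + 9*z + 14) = (z^2 - 2*z - 3)/(z^2 + 9*z + 14)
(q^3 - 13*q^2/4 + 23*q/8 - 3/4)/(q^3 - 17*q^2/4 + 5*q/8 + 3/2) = (2*q^2 - 5*q + 2)/(2*q^2 - 7*q - 4)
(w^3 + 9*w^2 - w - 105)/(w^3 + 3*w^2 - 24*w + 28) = (w^2 + 2*w - 15)/(w^2 - 4*w + 4)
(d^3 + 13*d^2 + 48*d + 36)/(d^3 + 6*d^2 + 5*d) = (d^2 + 12*d + 36)/(d*(d + 5))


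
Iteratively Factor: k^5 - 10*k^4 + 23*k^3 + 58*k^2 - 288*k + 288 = (k - 4)*(k^4 - 6*k^3 - k^2 + 54*k - 72) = (k - 4)^2*(k^3 - 2*k^2 - 9*k + 18) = (k - 4)^2*(k - 2)*(k^2 - 9) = (k - 4)^2*(k - 2)*(k + 3)*(k - 3)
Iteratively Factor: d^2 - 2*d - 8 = (d + 2)*(d - 4)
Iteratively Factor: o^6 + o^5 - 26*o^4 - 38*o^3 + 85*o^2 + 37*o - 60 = (o + 3)*(o^5 - 2*o^4 - 20*o^3 + 22*o^2 + 19*o - 20) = (o - 1)*(o + 3)*(o^4 - o^3 - 21*o^2 + o + 20) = (o - 1)*(o + 3)*(o + 4)*(o^3 - 5*o^2 - o + 5) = (o - 1)^2*(o + 3)*(o + 4)*(o^2 - 4*o - 5) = (o - 1)^2*(o + 1)*(o + 3)*(o + 4)*(o - 5)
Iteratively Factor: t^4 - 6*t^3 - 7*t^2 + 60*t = (t - 4)*(t^3 - 2*t^2 - 15*t) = (t - 4)*(t + 3)*(t^2 - 5*t) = (t - 5)*(t - 4)*(t + 3)*(t)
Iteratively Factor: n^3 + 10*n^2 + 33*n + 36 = (n + 3)*(n^2 + 7*n + 12) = (n + 3)*(n + 4)*(n + 3)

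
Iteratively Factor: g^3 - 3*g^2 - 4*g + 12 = (g - 3)*(g^2 - 4) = (g - 3)*(g + 2)*(g - 2)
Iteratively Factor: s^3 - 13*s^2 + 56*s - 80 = (s - 4)*(s^2 - 9*s + 20) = (s - 5)*(s - 4)*(s - 4)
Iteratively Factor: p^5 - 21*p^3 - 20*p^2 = (p)*(p^4 - 21*p^2 - 20*p) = p*(p - 5)*(p^3 + 5*p^2 + 4*p) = p^2*(p - 5)*(p^2 + 5*p + 4) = p^2*(p - 5)*(p + 4)*(p + 1)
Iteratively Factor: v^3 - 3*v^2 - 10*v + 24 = (v - 2)*(v^2 - v - 12) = (v - 2)*(v + 3)*(v - 4)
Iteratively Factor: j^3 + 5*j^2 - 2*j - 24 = (j - 2)*(j^2 + 7*j + 12) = (j - 2)*(j + 4)*(j + 3)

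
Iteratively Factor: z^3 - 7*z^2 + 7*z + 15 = (z + 1)*(z^2 - 8*z + 15) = (z - 5)*(z + 1)*(z - 3)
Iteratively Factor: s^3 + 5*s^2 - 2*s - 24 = (s - 2)*(s^2 + 7*s + 12) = (s - 2)*(s + 3)*(s + 4)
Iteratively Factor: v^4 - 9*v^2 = (v)*(v^3 - 9*v) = v*(v - 3)*(v^2 + 3*v) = v^2*(v - 3)*(v + 3)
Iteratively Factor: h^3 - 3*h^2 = (h)*(h^2 - 3*h) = h^2*(h - 3)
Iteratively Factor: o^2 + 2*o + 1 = (o + 1)*(o + 1)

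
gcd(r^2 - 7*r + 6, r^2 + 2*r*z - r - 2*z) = r - 1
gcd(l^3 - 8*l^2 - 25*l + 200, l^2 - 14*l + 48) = l - 8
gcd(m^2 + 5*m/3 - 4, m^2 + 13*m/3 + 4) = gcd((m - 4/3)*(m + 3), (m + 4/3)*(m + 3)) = m + 3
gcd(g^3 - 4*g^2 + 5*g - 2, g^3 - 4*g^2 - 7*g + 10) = g - 1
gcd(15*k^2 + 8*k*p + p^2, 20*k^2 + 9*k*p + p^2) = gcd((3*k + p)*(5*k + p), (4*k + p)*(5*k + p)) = 5*k + p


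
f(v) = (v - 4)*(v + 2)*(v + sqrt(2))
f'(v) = (v - 4)*(v + 2) + (v - 4)*(v + sqrt(2)) + (v + 2)*(v + sqrt(2)) = 3*v^2 - 4*v + 2*sqrt(2)*v - 8 - 2*sqrt(2)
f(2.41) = -26.82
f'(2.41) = 3.77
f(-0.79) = -3.62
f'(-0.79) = -8.03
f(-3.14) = -14.05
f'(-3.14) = 22.43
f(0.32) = -14.81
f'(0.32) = -10.90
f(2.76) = -24.64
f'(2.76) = 8.79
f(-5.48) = -134.13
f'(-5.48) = 85.68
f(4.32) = 11.60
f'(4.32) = 40.10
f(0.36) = -15.24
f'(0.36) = -10.86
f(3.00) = -22.07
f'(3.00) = 12.66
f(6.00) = 118.63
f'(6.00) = 90.14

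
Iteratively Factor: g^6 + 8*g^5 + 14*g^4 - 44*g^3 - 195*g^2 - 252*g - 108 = (g + 2)*(g^5 + 6*g^4 + 2*g^3 - 48*g^2 - 99*g - 54) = (g + 2)^2*(g^4 + 4*g^3 - 6*g^2 - 36*g - 27) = (g + 1)*(g + 2)^2*(g^3 + 3*g^2 - 9*g - 27) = (g + 1)*(g + 2)^2*(g + 3)*(g^2 - 9) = (g + 1)*(g + 2)^2*(g + 3)^2*(g - 3)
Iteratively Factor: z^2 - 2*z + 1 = (z - 1)*(z - 1)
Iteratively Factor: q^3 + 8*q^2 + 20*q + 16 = (q + 2)*(q^2 + 6*q + 8) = (q + 2)*(q + 4)*(q + 2)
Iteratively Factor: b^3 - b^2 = (b)*(b^2 - b) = b*(b - 1)*(b)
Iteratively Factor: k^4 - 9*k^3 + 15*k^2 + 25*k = (k + 1)*(k^3 - 10*k^2 + 25*k) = (k - 5)*(k + 1)*(k^2 - 5*k) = k*(k - 5)*(k + 1)*(k - 5)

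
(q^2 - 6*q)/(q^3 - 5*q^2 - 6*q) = 1/(q + 1)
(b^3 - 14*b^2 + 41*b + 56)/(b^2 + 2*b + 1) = (b^2 - 15*b + 56)/(b + 1)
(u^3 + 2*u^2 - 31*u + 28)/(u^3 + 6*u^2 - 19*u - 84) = (u - 1)/(u + 3)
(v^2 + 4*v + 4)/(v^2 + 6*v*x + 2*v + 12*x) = (v + 2)/(v + 6*x)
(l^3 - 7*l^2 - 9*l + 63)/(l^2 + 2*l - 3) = (l^2 - 10*l + 21)/(l - 1)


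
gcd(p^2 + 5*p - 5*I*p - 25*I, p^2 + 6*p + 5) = p + 5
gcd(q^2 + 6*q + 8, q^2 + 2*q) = q + 2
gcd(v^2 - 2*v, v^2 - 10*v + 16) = v - 2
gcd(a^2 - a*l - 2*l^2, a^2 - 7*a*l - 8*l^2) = a + l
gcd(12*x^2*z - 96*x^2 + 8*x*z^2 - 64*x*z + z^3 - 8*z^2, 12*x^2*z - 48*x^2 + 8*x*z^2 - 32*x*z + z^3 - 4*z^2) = 12*x^2 + 8*x*z + z^2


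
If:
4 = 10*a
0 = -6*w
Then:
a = 2/5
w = 0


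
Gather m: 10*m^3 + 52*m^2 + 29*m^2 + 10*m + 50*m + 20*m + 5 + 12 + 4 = 10*m^3 + 81*m^2 + 80*m + 21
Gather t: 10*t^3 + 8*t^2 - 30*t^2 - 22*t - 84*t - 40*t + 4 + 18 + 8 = 10*t^3 - 22*t^2 - 146*t + 30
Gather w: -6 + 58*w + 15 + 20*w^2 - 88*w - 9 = 20*w^2 - 30*w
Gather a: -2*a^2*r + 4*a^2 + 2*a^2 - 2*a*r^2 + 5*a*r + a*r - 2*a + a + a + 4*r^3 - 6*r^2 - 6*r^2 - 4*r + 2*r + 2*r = a^2*(6 - 2*r) + a*(-2*r^2 + 6*r) + 4*r^3 - 12*r^2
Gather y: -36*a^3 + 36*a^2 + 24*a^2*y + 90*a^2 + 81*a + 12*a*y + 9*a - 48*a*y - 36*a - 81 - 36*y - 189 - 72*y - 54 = -36*a^3 + 126*a^2 + 54*a + y*(24*a^2 - 36*a - 108) - 324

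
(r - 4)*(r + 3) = r^2 - r - 12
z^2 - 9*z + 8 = (z - 8)*(z - 1)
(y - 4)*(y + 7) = y^2 + 3*y - 28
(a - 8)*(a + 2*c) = a^2 + 2*a*c - 8*a - 16*c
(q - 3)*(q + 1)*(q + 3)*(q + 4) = q^4 + 5*q^3 - 5*q^2 - 45*q - 36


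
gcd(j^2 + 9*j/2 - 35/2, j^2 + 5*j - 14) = j + 7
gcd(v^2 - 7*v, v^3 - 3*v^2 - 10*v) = v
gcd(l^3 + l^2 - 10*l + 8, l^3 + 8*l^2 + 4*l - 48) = l^2 + 2*l - 8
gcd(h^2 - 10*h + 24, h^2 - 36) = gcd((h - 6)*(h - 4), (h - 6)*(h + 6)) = h - 6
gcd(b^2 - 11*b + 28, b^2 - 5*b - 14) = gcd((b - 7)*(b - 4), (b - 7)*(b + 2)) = b - 7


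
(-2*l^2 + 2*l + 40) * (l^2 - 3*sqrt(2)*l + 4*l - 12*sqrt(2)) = -2*l^4 - 6*l^3 + 6*sqrt(2)*l^3 + 18*sqrt(2)*l^2 + 48*l^2 - 144*sqrt(2)*l + 160*l - 480*sqrt(2)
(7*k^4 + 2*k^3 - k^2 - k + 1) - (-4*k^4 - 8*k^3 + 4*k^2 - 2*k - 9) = 11*k^4 + 10*k^3 - 5*k^2 + k + 10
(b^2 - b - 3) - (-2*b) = b^2 + b - 3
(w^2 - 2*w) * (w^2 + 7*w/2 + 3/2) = w^4 + 3*w^3/2 - 11*w^2/2 - 3*w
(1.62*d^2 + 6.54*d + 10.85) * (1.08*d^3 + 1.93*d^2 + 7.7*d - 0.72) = 1.7496*d^5 + 10.1898*d^4 + 36.8142*d^3 + 70.1321*d^2 + 78.8362*d - 7.812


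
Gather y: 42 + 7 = 49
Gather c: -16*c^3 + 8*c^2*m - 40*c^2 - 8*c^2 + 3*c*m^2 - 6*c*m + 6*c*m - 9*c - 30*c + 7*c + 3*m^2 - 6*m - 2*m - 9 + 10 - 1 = -16*c^3 + c^2*(8*m - 48) + c*(3*m^2 - 32) + 3*m^2 - 8*m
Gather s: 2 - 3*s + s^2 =s^2 - 3*s + 2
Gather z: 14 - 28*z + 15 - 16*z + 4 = 33 - 44*z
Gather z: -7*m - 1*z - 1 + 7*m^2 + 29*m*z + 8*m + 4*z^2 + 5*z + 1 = 7*m^2 + m + 4*z^2 + z*(29*m + 4)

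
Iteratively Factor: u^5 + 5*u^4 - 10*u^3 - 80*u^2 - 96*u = (u - 4)*(u^4 + 9*u^3 + 26*u^2 + 24*u) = (u - 4)*(u + 4)*(u^3 + 5*u^2 + 6*u) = u*(u - 4)*(u + 4)*(u^2 + 5*u + 6) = u*(u - 4)*(u + 3)*(u + 4)*(u + 2)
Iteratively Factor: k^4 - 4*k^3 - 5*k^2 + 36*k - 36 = (k - 2)*(k^3 - 2*k^2 - 9*k + 18) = (k - 2)^2*(k^2 - 9) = (k - 3)*(k - 2)^2*(k + 3)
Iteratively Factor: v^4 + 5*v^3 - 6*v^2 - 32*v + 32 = (v - 2)*(v^3 + 7*v^2 + 8*v - 16) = (v - 2)*(v - 1)*(v^2 + 8*v + 16) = (v - 2)*(v - 1)*(v + 4)*(v + 4)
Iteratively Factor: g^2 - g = (g)*(g - 1)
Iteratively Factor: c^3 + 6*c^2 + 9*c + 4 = (c + 1)*(c^2 + 5*c + 4) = (c + 1)*(c + 4)*(c + 1)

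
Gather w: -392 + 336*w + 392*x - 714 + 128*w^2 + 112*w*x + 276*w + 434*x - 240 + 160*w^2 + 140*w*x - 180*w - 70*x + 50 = 288*w^2 + w*(252*x + 432) + 756*x - 1296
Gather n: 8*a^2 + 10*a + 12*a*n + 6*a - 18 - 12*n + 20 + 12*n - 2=8*a^2 + 12*a*n + 16*a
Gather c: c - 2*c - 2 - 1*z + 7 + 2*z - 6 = -c + z - 1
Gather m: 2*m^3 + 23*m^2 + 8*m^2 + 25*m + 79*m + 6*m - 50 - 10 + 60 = 2*m^3 + 31*m^2 + 110*m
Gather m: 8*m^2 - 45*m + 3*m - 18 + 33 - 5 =8*m^2 - 42*m + 10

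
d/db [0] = 0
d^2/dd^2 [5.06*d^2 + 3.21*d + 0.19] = 10.1200000000000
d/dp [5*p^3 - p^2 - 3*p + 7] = 15*p^2 - 2*p - 3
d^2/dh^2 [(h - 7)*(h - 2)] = 2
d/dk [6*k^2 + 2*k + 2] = 12*k + 2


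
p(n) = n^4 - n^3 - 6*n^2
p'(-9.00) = -3051.00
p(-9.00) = 6804.00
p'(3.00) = 45.00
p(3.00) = 0.00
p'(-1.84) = -12.99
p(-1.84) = -2.62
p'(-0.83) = 5.61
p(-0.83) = -3.09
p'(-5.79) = -807.51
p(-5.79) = 1116.83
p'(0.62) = -7.64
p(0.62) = -2.40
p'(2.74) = 26.88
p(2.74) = -9.25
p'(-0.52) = 4.87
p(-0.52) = -1.41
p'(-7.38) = -1682.62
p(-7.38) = 3041.53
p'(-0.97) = 5.17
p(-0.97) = -3.85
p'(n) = 4*n^3 - 3*n^2 - 12*n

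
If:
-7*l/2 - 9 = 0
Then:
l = -18/7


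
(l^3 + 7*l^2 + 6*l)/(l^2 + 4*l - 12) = l*(l + 1)/(l - 2)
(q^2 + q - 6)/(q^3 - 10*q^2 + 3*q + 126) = (q - 2)/(q^2 - 13*q + 42)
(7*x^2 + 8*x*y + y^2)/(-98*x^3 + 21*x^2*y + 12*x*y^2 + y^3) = (-x - y)/(14*x^2 - 5*x*y - y^2)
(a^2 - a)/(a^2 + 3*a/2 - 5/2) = 2*a/(2*a + 5)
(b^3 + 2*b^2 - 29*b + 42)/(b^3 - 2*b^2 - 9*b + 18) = (b + 7)/(b + 3)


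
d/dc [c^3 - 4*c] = 3*c^2 - 4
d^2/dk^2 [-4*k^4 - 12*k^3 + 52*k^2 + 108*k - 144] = -48*k^2 - 72*k + 104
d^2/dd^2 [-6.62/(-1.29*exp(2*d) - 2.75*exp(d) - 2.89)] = (6.62*(2.58*exp(d) + 2.75)*(5.16*exp(d) + 5.5)*exp(d) - (34.1592*exp(d) + 18.205)*(1.29*exp(2*d) + 2.75*exp(d) + 2.89))*exp(d)/(1.29*exp(2*d) + 2.75*exp(d) + 2.89)^3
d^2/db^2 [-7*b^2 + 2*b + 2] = -14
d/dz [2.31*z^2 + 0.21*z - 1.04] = 4.62*z + 0.21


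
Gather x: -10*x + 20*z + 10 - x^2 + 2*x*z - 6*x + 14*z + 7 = -x^2 + x*(2*z - 16) + 34*z + 17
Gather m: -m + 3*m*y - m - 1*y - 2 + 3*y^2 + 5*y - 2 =m*(3*y - 2) + 3*y^2 + 4*y - 4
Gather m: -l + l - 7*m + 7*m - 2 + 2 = 0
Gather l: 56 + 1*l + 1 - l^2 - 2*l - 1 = -l^2 - l + 56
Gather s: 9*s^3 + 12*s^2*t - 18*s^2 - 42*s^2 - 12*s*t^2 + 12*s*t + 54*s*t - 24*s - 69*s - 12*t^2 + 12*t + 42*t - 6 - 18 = 9*s^3 + s^2*(12*t - 60) + s*(-12*t^2 + 66*t - 93) - 12*t^2 + 54*t - 24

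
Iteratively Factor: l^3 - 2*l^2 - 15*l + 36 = (l - 3)*(l^2 + l - 12) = (l - 3)*(l + 4)*(l - 3)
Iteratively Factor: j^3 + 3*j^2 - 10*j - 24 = (j - 3)*(j^2 + 6*j + 8) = (j - 3)*(j + 2)*(j + 4)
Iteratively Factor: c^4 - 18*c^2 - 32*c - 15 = (c + 1)*(c^3 - c^2 - 17*c - 15) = (c - 5)*(c + 1)*(c^2 + 4*c + 3) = (c - 5)*(c + 1)^2*(c + 3)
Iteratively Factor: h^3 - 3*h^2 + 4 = (h + 1)*(h^2 - 4*h + 4) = (h - 2)*(h + 1)*(h - 2)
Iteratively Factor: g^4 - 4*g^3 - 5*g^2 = (g + 1)*(g^3 - 5*g^2) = g*(g + 1)*(g^2 - 5*g) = g*(g - 5)*(g + 1)*(g)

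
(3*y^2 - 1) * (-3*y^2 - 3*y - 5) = -9*y^4 - 9*y^3 - 12*y^2 + 3*y + 5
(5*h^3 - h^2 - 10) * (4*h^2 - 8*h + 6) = 20*h^5 - 44*h^4 + 38*h^3 - 46*h^2 + 80*h - 60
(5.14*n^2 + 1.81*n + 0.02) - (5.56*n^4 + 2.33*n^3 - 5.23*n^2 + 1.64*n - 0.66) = -5.56*n^4 - 2.33*n^3 + 10.37*n^2 + 0.17*n + 0.68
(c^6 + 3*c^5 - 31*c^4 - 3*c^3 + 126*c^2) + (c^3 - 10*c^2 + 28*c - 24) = c^6 + 3*c^5 - 31*c^4 - 2*c^3 + 116*c^2 + 28*c - 24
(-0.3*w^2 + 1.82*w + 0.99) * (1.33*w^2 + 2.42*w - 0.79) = -0.399*w^4 + 1.6946*w^3 + 5.9581*w^2 + 0.958*w - 0.7821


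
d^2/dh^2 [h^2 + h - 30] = 2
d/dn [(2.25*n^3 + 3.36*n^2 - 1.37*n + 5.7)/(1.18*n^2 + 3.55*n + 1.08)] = (2.655*n^4 + 15.975*n^3 + 20.8346*n^2 - 6.1944*n - 21.7146)/(1.3924*n^4 + 8.378*n^3 + 15.1513*n^2 + 7.668*n + 1.1664)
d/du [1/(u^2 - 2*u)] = 2*(1 - u)/(u^2*(u - 2)^2)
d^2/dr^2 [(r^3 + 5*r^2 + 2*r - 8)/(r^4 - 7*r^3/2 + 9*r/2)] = 4*(4*r^9 + 60*r^8 - 162*r^7 - 425*r^6 + 1623*r^5 - 1515*r^4 - 81*r^3 + 1512*r^2 - 648)/(r^3*(8*r^9 - 84*r^8 + 294*r^7 - 235*r^6 - 756*r^5 + 1323*r^4 + 486*r^3 - 1701*r^2 + 729))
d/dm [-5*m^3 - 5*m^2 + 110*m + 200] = -15*m^2 - 10*m + 110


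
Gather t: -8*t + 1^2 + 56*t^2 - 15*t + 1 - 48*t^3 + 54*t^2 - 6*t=-48*t^3 + 110*t^2 - 29*t + 2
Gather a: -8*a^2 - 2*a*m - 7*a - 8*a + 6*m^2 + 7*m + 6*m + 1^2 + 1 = -8*a^2 + a*(-2*m - 15) + 6*m^2 + 13*m + 2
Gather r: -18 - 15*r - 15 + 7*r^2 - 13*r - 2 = 7*r^2 - 28*r - 35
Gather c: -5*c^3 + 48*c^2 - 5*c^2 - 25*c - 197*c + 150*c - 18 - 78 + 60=-5*c^3 + 43*c^2 - 72*c - 36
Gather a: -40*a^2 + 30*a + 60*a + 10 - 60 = -40*a^2 + 90*a - 50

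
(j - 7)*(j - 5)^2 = j^3 - 17*j^2 + 95*j - 175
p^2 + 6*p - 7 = (p - 1)*(p + 7)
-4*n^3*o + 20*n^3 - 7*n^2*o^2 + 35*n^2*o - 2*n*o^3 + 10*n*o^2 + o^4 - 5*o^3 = (-4*n + o)*(n + o)^2*(o - 5)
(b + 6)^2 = b^2 + 12*b + 36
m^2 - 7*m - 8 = (m - 8)*(m + 1)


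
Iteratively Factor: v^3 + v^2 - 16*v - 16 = (v + 4)*(v^2 - 3*v - 4) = (v + 1)*(v + 4)*(v - 4)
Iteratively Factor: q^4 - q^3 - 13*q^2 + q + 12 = (q - 4)*(q^3 + 3*q^2 - q - 3) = (q - 4)*(q + 3)*(q^2 - 1) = (q - 4)*(q + 1)*(q + 3)*(q - 1)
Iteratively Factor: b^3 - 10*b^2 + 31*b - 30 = (b - 3)*(b^2 - 7*b + 10) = (b - 5)*(b - 3)*(b - 2)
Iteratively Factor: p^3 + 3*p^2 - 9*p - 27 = (p + 3)*(p^2 - 9) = (p - 3)*(p + 3)*(p + 3)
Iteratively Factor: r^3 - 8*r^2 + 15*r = (r)*(r^2 - 8*r + 15) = r*(r - 5)*(r - 3)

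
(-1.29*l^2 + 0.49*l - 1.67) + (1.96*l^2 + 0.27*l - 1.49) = 0.67*l^2 + 0.76*l - 3.16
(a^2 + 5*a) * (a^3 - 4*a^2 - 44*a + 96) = a^5 + a^4 - 64*a^3 - 124*a^2 + 480*a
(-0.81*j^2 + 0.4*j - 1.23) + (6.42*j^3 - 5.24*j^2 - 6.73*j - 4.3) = 6.42*j^3 - 6.05*j^2 - 6.33*j - 5.53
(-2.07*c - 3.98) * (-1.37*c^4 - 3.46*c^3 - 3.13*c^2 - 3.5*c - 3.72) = 2.8359*c^5 + 12.6148*c^4 + 20.2499*c^3 + 19.7024*c^2 + 21.6304*c + 14.8056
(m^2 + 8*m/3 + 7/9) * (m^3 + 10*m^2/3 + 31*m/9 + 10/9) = m^5 + 6*m^4 + 118*m^3/9 + 116*m^2/9 + 457*m/81 + 70/81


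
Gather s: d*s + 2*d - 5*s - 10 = 2*d + s*(d - 5) - 10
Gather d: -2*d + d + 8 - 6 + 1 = 3 - d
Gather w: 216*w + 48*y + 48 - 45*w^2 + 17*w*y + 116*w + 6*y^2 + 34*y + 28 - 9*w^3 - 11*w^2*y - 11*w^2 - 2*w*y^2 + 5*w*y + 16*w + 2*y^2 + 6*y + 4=-9*w^3 + w^2*(-11*y - 56) + w*(-2*y^2 + 22*y + 348) + 8*y^2 + 88*y + 80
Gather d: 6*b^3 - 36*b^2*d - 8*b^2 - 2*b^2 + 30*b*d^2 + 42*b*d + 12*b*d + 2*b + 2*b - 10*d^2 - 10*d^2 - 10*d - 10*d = 6*b^3 - 10*b^2 + 4*b + d^2*(30*b - 20) + d*(-36*b^2 + 54*b - 20)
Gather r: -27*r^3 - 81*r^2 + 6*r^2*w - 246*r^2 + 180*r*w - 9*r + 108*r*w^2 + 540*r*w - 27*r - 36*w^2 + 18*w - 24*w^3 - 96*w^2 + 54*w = -27*r^3 + r^2*(6*w - 327) + r*(108*w^2 + 720*w - 36) - 24*w^3 - 132*w^2 + 72*w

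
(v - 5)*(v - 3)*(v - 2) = v^3 - 10*v^2 + 31*v - 30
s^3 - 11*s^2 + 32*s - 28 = (s - 7)*(s - 2)^2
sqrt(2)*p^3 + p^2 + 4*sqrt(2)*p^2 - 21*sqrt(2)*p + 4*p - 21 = (p - 3)*(p + 7)*(sqrt(2)*p + 1)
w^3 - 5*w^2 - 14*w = w*(w - 7)*(w + 2)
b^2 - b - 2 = (b - 2)*(b + 1)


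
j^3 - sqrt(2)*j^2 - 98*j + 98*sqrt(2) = (j - 7*sqrt(2))*(j - sqrt(2))*(j + 7*sqrt(2))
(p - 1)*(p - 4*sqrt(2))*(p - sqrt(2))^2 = p^4 - 6*sqrt(2)*p^3 - p^3 + 6*sqrt(2)*p^2 + 18*p^2 - 18*p - 8*sqrt(2)*p + 8*sqrt(2)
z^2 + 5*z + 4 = (z + 1)*(z + 4)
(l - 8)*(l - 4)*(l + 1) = l^3 - 11*l^2 + 20*l + 32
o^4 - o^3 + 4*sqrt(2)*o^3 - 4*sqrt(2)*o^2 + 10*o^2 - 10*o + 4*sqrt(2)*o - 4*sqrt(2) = (o - 1)*(o + sqrt(2))^2*(o + 2*sqrt(2))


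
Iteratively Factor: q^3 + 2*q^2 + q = (q + 1)*(q^2 + q) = (q + 1)^2*(q)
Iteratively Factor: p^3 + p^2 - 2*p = (p - 1)*(p^2 + 2*p) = p*(p - 1)*(p + 2)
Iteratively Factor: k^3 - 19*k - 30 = (k - 5)*(k^2 + 5*k + 6) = (k - 5)*(k + 3)*(k + 2)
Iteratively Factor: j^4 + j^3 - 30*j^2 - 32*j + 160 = (j + 4)*(j^3 - 3*j^2 - 18*j + 40) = (j - 5)*(j + 4)*(j^2 + 2*j - 8) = (j - 5)*(j + 4)^2*(j - 2)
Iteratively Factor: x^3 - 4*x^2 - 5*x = (x)*(x^2 - 4*x - 5) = x*(x - 5)*(x + 1)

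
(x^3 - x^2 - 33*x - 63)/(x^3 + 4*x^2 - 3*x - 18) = (x - 7)/(x - 2)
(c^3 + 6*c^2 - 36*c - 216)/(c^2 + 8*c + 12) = (c^2 - 36)/(c + 2)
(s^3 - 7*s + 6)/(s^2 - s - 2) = (s^2 + 2*s - 3)/(s + 1)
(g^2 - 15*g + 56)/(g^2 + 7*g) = (g^2 - 15*g + 56)/(g*(g + 7))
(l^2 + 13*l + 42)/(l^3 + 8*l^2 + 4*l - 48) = (l + 7)/(l^2 + 2*l - 8)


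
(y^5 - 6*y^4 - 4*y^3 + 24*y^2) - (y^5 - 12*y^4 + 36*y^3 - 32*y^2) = 6*y^4 - 40*y^3 + 56*y^2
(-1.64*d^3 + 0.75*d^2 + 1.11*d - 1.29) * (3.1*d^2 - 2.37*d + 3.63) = -5.084*d^5 + 6.2118*d^4 - 4.2897*d^3 - 3.9072*d^2 + 7.0866*d - 4.6827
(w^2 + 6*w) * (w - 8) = w^3 - 2*w^2 - 48*w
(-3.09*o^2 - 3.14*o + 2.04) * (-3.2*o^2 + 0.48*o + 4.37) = 9.888*o^4 + 8.5648*o^3 - 21.5385*o^2 - 12.7426*o + 8.9148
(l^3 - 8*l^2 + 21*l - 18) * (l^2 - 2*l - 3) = l^5 - 10*l^4 + 34*l^3 - 36*l^2 - 27*l + 54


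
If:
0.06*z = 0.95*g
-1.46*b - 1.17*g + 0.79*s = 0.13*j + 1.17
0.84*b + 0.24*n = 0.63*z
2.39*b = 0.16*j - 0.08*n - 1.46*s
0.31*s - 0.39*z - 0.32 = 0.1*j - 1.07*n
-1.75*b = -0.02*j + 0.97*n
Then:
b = -4.27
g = -0.06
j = 232.95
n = 12.51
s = 31.83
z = -0.93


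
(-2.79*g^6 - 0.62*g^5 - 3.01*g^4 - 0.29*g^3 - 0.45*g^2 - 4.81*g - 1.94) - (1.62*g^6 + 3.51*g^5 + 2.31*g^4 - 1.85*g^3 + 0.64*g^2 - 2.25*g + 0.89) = -4.41*g^6 - 4.13*g^5 - 5.32*g^4 + 1.56*g^3 - 1.09*g^2 - 2.56*g - 2.83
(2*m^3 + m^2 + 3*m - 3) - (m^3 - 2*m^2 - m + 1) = m^3 + 3*m^2 + 4*m - 4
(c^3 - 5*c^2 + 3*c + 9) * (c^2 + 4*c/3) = c^5 - 11*c^4/3 - 11*c^3/3 + 13*c^2 + 12*c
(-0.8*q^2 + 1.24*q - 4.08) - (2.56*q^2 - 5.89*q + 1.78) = -3.36*q^2 + 7.13*q - 5.86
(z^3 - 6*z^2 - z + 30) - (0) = z^3 - 6*z^2 - z + 30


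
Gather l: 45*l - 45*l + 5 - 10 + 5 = 0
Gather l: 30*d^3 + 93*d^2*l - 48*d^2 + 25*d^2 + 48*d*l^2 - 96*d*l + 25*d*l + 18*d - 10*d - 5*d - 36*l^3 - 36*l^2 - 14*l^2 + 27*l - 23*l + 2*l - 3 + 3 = 30*d^3 - 23*d^2 + 3*d - 36*l^3 + l^2*(48*d - 50) + l*(93*d^2 - 71*d + 6)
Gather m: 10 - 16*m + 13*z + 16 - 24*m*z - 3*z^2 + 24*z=m*(-24*z - 16) - 3*z^2 + 37*z + 26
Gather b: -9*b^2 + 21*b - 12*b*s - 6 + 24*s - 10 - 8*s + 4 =-9*b^2 + b*(21 - 12*s) + 16*s - 12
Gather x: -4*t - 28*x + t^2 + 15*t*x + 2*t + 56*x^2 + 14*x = t^2 - 2*t + 56*x^2 + x*(15*t - 14)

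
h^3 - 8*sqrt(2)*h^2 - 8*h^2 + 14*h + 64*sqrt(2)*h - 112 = (h - 8)*(h - 7*sqrt(2))*(h - sqrt(2))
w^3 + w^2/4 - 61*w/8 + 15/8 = (w - 5/2)*(w - 1/4)*(w + 3)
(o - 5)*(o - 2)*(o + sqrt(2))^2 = o^4 - 7*o^3 + 2*sqrt(2)*o^3 - 14*sqrt(2)*o^2 + 12*o^2 - 14*o + 20*sqrt(2)*o + 20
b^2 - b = b*(b - 1)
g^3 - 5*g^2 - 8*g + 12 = (g - 6)*(g - 1)*(g + 2)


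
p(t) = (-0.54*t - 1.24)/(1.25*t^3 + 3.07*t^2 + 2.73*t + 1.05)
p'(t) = (-0.54*t - 1.24)*(-3.75*t^2 - 6.14*t - 2.73)/(1.25*t^3 + 3.07*t^2 + 2.73*t + 1.05)^2 - 0.54/(1.25*t^3 + 3.07*t^2 + 2.73*t + 1.05)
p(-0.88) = -4.42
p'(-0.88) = 2.77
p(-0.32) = -2.37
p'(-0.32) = 4.86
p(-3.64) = -0.03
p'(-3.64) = -0.01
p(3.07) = -0.04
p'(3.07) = 0.02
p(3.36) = -0.03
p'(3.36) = 0.02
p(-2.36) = -0.01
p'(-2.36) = 0.10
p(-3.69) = -0.03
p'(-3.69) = -0.01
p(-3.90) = -0.02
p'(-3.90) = -0.01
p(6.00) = -0.01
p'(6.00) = 0.00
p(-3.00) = -0.03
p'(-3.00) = 0.00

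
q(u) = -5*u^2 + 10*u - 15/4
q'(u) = 10 - 10*u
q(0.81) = 1.07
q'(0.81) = 1.90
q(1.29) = 0.83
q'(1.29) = -2.90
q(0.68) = 0.74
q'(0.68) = 3.20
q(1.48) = 0.10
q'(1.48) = -4.80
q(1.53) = -0.15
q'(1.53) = -5.30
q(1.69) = -1.13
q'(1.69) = -6.90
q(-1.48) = -29.50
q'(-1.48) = 24.80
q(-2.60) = -63.55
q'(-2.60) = 36.00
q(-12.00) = -843.75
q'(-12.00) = 130.00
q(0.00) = -3.75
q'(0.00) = 10.00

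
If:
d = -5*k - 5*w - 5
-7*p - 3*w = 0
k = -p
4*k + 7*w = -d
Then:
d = -305/11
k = 15/11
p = -15/11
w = 35/11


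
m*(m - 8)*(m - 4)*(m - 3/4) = m^4 - 51*m^3/4 + 41*m^2 - 24*m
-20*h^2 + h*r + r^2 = (-4*h + r)*(5*h + r)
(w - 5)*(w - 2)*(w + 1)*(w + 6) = w^4 - 33*w^2 + 28*w + 60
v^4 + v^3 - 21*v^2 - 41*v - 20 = (v - 5)*(v + 1)^2*(v + 4)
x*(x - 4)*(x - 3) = x^3 - 7*x^2 + 12*x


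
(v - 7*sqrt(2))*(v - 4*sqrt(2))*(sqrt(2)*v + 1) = sqrt(2)*v^3 - 21*v^2 + 45*sqrt(2)*v + 56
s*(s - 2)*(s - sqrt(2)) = s^3 - 2*s^2 - sqrt(2)*s^2 + 2*sqrt(2)*s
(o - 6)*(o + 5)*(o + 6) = o^3 + 5*o^2 - 36*o - 180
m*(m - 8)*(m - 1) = m^3 - 9*m^2 + 8*m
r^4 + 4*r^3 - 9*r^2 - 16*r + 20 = (r - 2)*(r - 1)*(r + 2)*(r + 5)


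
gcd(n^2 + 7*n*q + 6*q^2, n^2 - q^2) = n + q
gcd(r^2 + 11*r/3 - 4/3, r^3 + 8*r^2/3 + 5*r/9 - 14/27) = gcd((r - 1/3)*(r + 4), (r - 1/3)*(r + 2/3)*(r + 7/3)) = r - 1/3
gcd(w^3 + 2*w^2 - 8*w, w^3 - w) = w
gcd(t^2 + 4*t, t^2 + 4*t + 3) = 1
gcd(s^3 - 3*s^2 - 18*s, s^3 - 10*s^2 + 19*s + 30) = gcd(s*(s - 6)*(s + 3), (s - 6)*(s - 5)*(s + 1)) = s - 6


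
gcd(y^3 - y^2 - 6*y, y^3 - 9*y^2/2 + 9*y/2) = y^2 - 3*y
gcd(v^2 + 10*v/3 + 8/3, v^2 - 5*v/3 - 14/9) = 1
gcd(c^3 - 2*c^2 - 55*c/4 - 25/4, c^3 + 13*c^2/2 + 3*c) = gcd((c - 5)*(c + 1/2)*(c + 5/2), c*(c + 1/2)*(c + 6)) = c + 1/2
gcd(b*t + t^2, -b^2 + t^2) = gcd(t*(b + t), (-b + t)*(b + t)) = b + t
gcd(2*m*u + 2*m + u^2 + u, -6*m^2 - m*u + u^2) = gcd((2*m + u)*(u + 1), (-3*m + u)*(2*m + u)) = 2*m + u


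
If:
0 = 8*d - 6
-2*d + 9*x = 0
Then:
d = 3/4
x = 1/6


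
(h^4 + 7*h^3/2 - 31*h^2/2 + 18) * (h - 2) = h^5 + 3*h^4/2 - 45*h^3/2 + 31*h^2 + 18*h - 36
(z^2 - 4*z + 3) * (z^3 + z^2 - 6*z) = z^5 - 3*z^4 - 7*z^3 + 27*z^2 - 18*z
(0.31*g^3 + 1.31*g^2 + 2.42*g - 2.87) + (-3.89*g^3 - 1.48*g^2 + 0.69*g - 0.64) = -3.58*g^3 - 0.17*g^2 + 3.11*g - 3.51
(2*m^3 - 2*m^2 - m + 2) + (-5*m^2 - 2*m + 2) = 2*m^3 - 7*m^2 - 3*m + 4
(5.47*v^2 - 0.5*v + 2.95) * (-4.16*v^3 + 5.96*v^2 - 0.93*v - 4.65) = -22.7552*v^5 + 34.6812*v^4 - 20.3391*v^3 - 7.3885*v^2 - 0.4185*v - 13.7175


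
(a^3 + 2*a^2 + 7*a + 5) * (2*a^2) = 2*a^5 + 4*a^4 + 14*a^3 + 10*a^2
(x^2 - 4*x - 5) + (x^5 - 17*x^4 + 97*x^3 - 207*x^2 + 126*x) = x^5 - 17*x^4 + 97*x^3 - 206*x^2 + 122*x - 5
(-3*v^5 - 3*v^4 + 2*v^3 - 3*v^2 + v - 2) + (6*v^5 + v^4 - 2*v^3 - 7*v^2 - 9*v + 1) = 3*v^5 - 2*v^4 - 10*v^2 - 8*v - 1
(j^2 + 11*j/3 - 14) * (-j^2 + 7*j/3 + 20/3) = -j^4 - 4*j^3/3 + 263*j^2/9 - 74*j/9 - 280/3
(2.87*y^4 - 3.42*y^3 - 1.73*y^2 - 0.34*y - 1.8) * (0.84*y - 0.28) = 2.4108*y^5 - 3.6764*y^4 - 0.4956*y^3 + 0.1988*y^2 - 1.4168*y + 0.504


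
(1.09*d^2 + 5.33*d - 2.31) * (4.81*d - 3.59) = 5.2429*d^3 + 21.7242*d^2 - 30.2458*d + 8.2929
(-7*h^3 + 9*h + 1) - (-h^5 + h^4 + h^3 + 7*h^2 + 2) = h^5 - h^4 - 8*h^3 - 7*h^2 + 9*h - 1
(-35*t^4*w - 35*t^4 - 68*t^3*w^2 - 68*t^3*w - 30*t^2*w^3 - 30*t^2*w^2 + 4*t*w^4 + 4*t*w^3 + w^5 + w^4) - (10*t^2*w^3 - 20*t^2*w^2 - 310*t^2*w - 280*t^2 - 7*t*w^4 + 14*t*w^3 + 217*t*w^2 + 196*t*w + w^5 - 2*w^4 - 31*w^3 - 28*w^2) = -35*t^4*w - 35*t^4 - 68*t^3*w^2 - 68*t^3*w - 40*t^2*w^3 - 10*t^2*w^2 + 310*t^2*w + 280*t^2 + 11*t*w^4 - 10*t*w^3 - 217*t*w^2 - 196*t*w + 3*w^4 + 31*w^3 + 28*w^2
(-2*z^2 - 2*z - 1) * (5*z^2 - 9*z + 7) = -10*z^4 + 8*z^3 - z^2 - 5*z - 7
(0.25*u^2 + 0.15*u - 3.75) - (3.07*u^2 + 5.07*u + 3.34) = -2.82*u^2 - 4.92*u - 7.09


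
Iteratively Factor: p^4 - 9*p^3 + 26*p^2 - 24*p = (p)*(p^3 - 9*p^2 + 26*p - 24) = p*(p - 3)*(p^2 - 6*p + 8) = p*(p - 4)*(p - 3)*(p - 2)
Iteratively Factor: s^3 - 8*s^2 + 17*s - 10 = (s - 2)*(s^2 - 6*s + 5) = (s - 2)*(s - 1)*(s - 5)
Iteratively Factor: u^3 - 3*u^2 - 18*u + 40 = (u + 4)*(u^2 - 7*u + 10) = (u - 2)*(u + 4)*(u - 5)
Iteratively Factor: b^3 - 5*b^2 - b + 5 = (b - 1)*(b^2 - 4*b - 5) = (b - 5)*(b - 1)*(b + 1)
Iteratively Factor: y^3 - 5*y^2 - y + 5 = (y + 1)*(y^2 - 6*y + 5) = (y - 5)*(y + 1)*(y - 1)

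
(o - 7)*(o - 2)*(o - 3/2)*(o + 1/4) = o^4 - 41*o^3/4 + 199*o^2/8 - 113*o/8 - 21/4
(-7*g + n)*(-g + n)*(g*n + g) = 7*g^3*n + 7*g^3 - 8*g^2*n^2 - 8*g^2*n + g*n^3 + g*n^2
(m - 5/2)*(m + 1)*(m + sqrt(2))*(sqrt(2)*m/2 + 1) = sqrt(2)*m^4/2 - 3*sqrt(2)*m^3/4 + 2*m^3 - 3*m^2 - sqrt(2)*m^2/4 - 5*m - 3*sqrt(2)*m/2 - 5*sqrt(2)/2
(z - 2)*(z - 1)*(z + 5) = z^3 + 2*z^2 - 13*z + 10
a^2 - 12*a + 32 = (a - 8)*(a - 4)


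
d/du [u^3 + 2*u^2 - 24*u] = 3*u^2 + 4*u - 24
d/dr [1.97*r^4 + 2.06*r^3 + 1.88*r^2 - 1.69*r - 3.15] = 7.88*r^3 + 6.18*r^2 + 3.76*r - 1.69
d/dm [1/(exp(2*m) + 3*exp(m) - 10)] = (-2*exp(m) - 3)*exp(m)/(exp(2*m) + 3*exp(m) - 10)^2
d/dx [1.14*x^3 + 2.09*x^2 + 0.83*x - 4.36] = 3.42*x^2 + 4.18*x + 0.83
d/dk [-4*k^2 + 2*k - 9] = 2 - 8*k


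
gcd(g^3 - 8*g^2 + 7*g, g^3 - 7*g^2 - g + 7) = g^2 - 8*g + 7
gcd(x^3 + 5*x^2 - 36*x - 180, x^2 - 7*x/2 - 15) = x - 6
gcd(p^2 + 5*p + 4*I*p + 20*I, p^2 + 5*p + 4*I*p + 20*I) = p^2 + p*(5 + 4*I) + 20*I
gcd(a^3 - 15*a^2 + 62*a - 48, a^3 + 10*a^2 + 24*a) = 1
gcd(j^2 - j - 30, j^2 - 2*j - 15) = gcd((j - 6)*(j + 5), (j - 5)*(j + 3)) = 1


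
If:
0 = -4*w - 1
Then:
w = -1/4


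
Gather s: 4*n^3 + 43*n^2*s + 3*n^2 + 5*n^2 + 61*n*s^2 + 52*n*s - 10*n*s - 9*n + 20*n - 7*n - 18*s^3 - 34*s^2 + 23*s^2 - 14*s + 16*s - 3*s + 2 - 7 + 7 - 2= 4*n^3 + 8*n^2 + 4*n - 18*s^3 + s^2*(61*n - 11) + s*(43*n^2 + 42*n - 1)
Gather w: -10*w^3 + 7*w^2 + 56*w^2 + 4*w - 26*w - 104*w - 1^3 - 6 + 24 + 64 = -10*w^3 + 63*w^2 - 126*w + 81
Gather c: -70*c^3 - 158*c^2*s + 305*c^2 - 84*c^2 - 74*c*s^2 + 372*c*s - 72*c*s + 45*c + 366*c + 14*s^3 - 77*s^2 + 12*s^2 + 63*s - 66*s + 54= -70*c^3 + c^2*(221 - 158*s) + c*(-74*s^2 + 300*s + 411) + 14*s^3 - 65*s^2 - 3*s + 54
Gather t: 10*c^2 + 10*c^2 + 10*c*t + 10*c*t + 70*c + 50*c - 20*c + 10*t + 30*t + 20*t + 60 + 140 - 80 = 20*c^2 + 100*c + t*(20*c + 60) + 120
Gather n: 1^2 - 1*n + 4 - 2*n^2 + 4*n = -2*n^2 + 3*n + 5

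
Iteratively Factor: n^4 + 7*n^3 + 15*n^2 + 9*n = (n)*(n^3 + 7*n^2 + 15*n + 9) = n*(n + 3)*(n^2 + 4*n + 3) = n*(n + 1)*(n + 3)*(n + 3)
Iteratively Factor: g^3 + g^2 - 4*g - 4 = (g + 1)*(g^2 - 4) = (g + 1)*(g + 2)*(g - 2)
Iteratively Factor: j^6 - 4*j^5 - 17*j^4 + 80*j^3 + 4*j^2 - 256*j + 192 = (j - 1)*(j^5 - 3*j^4 - 20*j^3 + 60*j^2 + 64*j - 192) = (j - 1)*(j + 4)*(j^4 - 7*j^3 + 8*j^2 + 28*j - 48) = (j - 3)*(j - 1)*(j + 4)*(j^3 - 4*j^2 - 4*j + 16) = (j - 3)*(j - 2)*(j - 1)*(j + 4)*(j^2 - 2*j - 8) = (j - 3)*(j - 2)*(j - 1)*(j + 2)*(j + 4)*(j - 4)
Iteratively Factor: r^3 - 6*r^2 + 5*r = (r)*(r^2 - 6*r + 5) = r*(r - 5)*(r - 1)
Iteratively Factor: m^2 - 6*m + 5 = (m - 5)*(m - 1)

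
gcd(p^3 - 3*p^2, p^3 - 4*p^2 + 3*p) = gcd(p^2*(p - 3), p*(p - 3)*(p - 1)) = p^2 - 3*p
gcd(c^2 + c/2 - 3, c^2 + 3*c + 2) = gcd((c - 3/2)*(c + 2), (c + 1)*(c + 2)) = c + 2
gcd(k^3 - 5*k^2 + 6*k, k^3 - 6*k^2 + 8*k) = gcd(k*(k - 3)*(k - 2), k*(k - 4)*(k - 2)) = k^2 - 2*k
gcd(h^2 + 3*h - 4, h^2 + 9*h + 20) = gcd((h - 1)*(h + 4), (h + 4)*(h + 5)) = h + 4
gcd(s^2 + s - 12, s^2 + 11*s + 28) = s + 4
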